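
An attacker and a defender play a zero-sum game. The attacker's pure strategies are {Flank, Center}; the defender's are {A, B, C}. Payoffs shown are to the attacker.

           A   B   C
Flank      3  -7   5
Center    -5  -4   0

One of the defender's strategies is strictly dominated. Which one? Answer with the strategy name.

C

A holds the attacker's payoff strictly below C in every row: 3 < 5, -5 < 0.
So C is strictly dominated for the defender.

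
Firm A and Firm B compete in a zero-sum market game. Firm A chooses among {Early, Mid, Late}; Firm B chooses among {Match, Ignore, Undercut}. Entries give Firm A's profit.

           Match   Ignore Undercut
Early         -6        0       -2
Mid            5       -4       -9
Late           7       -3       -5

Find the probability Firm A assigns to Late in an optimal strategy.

1/4

Row minima: Early → -6, Mid → -9, Late → -5; maximin = -5.
Column maxima: Match → 7, Ignore → 0, Undercut → -2; minimax = -2.
-5 ≠ -2, so there is no saddle point; optimal play is mixed.
Mid is strictly dominated by Late, so Firm A never plays it.
Ignore is strictly dominated by Undercut (it gives Firm A strictly more in every row), so Firm B never plays it.
On the remaining 2×2 (Early, Late vs Match, Undercut):
Let Firm A play Early with probability p. Expected payoff against Match: (-6)p + 7(1−p) = −13p + 7; against Undercut: (-2)p + (-5)(1−p) = 3p − 5.
Setting these equal: −13p + 7 = 3p − 5 ⇒ −16p = -12 ⇒ p = 3/4, and the value is (-13)·(3/4) + 7 = -11/4.
For Firm B: with q = P(Match), equating Early's and Late's payoffs gives −4q − 2 = 12q − 5 ⇒ q = 3/16.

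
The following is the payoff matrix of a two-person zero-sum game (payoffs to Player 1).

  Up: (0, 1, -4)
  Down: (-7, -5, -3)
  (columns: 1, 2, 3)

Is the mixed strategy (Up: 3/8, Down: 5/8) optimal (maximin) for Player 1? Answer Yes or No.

Against 1 this mix gives (3/8)·0 + (5/8)·(-7) = -35/8.
Against 2 this mix gives (3/8)·1 + (5/8)·(-5) = -11/4.
Against 3 this mix gives (3/8)·(-4) + (5/8)·(-3) = -27/8.
Player 2 will play 1, holding Player 1 to -35/8. Shifting weight toward the row that does better against 1 would raise this floor (the equalizing mix achieves -7/2 against both 1 and 3), so the proposed strategy is not optimal.

No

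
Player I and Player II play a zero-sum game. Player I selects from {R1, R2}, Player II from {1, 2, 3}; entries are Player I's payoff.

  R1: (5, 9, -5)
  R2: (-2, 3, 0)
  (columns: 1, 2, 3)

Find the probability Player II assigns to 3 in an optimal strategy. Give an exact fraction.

7/12

Row minima: R1 → -5, R2 → -2; maximin = -2.
Column maxima: 1 → 5, 2 → 9, 3 → 0; minimax = 0.
-2 ≠ 0, so there is no saddle point; optimal play is mixed.
2 is strictly dominated by 1 (it gives Player I strictly more in every row), so Player II never plays it.
On the remaining 2×2 (R1, R2 vs 1, 3):
Let Player I play R1 with probability p. Expected payoff against 1: 5p + (-2)(1−p) = 7p − 2; against 3: (-5)p + 0(1−p) = −5p.
Setting these equal: 7p − 2 = −5p ⇒ 12p = 2 ⇒ p = 1/6, and the value is (7)·(1/6) − 2 = -5/6.
For Player II: with q = P(1), equating R1's and R2's payoffs gives 10q − 5 = −2q ⇒ q = 5/12.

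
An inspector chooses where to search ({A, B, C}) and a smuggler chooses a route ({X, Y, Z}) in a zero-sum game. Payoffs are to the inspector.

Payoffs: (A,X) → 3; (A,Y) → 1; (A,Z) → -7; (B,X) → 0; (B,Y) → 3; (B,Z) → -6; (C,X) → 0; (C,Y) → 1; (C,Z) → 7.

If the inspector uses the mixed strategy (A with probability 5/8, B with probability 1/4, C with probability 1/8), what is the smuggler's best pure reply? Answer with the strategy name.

Z

If the smuggler plays X, the inspector's expected payoff is (5/8)·3 + (1/4)·0 + (1/8)·0 = 15/8.
If the smuggler plays Y, the inspector's expected payoff is (5/8)·1 + (1/4)·3 + (1/8)·1 = 3/2.
If the smuggler plays Z, the inspector's expected payoff is (5/8)·(-7) + (1/4)·(-6) + (1/8)·7 = -5.
The smuggler minimizes the inspector's payoff; the smallest is -5, so the best response is Z.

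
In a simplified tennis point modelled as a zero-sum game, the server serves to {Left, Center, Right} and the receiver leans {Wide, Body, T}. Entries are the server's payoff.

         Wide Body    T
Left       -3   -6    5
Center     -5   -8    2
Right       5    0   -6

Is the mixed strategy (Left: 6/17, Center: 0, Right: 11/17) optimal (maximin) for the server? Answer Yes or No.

Against Wide this mix gives (6/17)·(-3) + (11/17)·5 = 37/17.
Against Body this mix gives (6/17)·(-6) + (11/17)·0 = -36/17.
Against T this mix gives (6/17)·5 + (11/17)·(-6) = -36/17.
All of the receiver's active replies (Body, T) yield -36/17, and no column does worse for the server. The mix makes the receiver indifferent and guarantees -36/17, so it is optimal.

Yes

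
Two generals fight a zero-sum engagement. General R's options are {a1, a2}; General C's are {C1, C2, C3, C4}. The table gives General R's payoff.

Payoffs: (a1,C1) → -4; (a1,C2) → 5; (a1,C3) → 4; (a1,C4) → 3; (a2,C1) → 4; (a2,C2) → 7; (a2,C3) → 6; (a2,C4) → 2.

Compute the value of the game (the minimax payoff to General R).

Row minima: a1 → -4, a2 → 2; maximin = 2.
Column maxima: C1 → 4, C2 → 7, C3 → 6, C4 → 3; minimax = 3.
2 ≠ 3, so there is no saddle point; optimal play is mixed.
C2 is strictly dominated by C1 (it gives General R strictly more in every row), so General C never plays it.
C3 is strictly dominated by C1 (it gives General R strictly more in every row), so General C never plays it.
On the remaining 2×2 (a1, a2 vs C1, C4):
Let General R play a1 with probability p. Expected payoff against C1: (-4)p + 4(1−p) = −8p + 4; against C4: 3p + 2(1−p) = p + 2.
Setting these equal: −8p + 4 = p + 2 ⇒ −9p = -2 ⇒ p = 2/9, and the value is (-8)·(2/9) + 4 = 20/9.
For General C: with q = P(C1), equating a1's and a2's payoffs gives −7q + 3 = 2q + 2 ⇒ q = 1/9.

20/9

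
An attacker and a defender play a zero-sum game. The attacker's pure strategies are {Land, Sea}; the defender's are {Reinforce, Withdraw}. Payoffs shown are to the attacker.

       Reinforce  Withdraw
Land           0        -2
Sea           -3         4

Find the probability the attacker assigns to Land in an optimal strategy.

Row minima: Land → -2, Sea → -3; maximin = -2.
Column maxima: Reinforce → 0, Withdraw → 4; minimax = 0.
-2 ≠ 0, so there is no saddle point; optimal play is mixed.
Let the attacker play Land with probability p. Expected payoff against Reinforce: 0p + (-3)(1−p) = 3p − 3; against Withdraw: (-2)p + 4(1−p) = −6p + 4.
Setting these equal: 3p − 3 = −6p + 4 ⇒ 9p = 7 ⇒ p = 7/9, and the value is (3)·(7/9) − 3 = -2/3.
For the defender: with q = P(Reinforce), equating Land's and Sea's payoffs gives 2q − 2 = −7q + 4 ⇒ q = 2/3.

7/9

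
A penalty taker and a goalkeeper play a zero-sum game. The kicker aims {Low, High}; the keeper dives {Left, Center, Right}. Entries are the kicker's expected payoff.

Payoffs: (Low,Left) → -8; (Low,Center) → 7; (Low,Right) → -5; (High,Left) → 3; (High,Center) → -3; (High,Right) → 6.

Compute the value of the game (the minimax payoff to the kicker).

Row minima: Low → -8, High → -3; maximin = -3.
Column maxima: Left → 3, Center → 7, Right → 6; minimax = 3.
-3 ≠ 3, so there is no saddle point; optimal play is mixed.
Right is strictly dominated by Left (it gives the kicker strictly more in every row), so the keeper never plays it.
On the remaining 2×2 (Low, High vs Left, Center):
Let the kicker play Low with probability p. Expected payoff against Left: (-8)p + 3(1−p) = −11p + 3; against Center: 7p + (-3)(1−p) = 10p − 3.
Setting these equal: −11p + 3 = 10p − 3 ⇒ −21p = -6 ⇒ p = 2/7, and the value is (-11)·(2/7) + 3 = -1/7.
For the keeper: with q = P(Left), equating Low's and High's payoffs gives −15q + 7 = 6q − 3 ⇒ q = 10/21.

-1/7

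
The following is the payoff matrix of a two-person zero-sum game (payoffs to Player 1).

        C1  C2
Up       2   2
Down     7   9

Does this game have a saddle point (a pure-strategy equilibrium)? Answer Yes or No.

Yes

Row minima: Up → 2, Down → 7; maximin = 7.
Column maxima: C1 → 7, C2 → 9; minimax = 7.
maximin = minimax = 7, so a saddle point exists.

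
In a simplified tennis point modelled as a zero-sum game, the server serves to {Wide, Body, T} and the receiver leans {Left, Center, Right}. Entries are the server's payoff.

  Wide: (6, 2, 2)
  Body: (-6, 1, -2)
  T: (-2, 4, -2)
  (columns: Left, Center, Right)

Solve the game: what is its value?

2

Row minima: Wide → 2, Body → -6, T → -2; maximin = 2.
Column maxima: Left → 6, Center → 4, Right → 2; minimax = 2.
Since maximin = minimax = 2, there is a saddle point and the value is 2.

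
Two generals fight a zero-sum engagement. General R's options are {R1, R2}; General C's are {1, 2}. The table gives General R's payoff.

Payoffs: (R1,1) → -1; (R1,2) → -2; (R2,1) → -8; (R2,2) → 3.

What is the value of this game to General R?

Row minima: R1 → -2, R2 → -8; maximin = -2.
Column maxima: 1 → -1, 2 → 3; minimax = -1.
-2 ≠ -1, so there is no saddle point; optimal play is mixed.
Let General R play R1 with probability p. Expected payoff against 1: (-1)p + (-8)(1−p) = 7p − 8; against 2: (-2)p + 3(1−p) = −5p + 3.
Setting these equal: 7p − 8 = −5p + 3 ⇒ 12p = 11 ⇒ p = 11/12, and the value is (7)·(11/12) − 8 = -19/12.
For General C: with q = P(1), equating R1's and R2's payoffs gives q − 2 = −11q + 3 ⇒ q = 5/12.

-19/12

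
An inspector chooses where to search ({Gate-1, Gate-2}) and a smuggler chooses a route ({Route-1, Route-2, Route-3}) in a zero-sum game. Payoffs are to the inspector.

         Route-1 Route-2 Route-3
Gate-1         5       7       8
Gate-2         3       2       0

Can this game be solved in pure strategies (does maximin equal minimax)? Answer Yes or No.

Row minima: Gate-1 → 5, Gate-2 → 0; maximin = 5.
Column maxima: Route-1 → 5, Route-2 → 7, Route-3 → 8; minimax = 5.
maximin = minimax = 5, so a saddle point exists.

Yes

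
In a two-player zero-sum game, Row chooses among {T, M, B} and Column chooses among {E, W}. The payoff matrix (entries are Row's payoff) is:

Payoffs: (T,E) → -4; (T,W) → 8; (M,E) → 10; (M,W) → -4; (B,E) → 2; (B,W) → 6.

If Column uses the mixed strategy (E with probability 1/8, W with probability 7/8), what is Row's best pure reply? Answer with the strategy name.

Expected payoff of T: (1/8)·(-4) + (7/8)·8 = 13/2.
Expected payoff of M: (1/8)·10 + (7/8)·(-4) = -9/4.
Expected payoff of B: (1/8)·2 + (7/8)·6 = 11/2.
The largest is 13/2, so Row's best response is T.

T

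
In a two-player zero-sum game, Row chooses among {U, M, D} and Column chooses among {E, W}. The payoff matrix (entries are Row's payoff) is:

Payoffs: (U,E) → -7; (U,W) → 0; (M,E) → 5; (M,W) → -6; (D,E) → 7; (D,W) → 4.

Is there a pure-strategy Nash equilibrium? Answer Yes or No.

Row minima: U → -7, M → -6, D → 4; maximin = 4.
Column maxima: E → 7, W → 4; minimax = 4.
maximin = minimax = 4, so a saddle point exists.

Yes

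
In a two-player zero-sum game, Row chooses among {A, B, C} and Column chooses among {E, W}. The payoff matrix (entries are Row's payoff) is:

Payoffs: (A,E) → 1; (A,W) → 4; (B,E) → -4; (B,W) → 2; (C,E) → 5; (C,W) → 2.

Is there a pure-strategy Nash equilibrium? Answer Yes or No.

Row minima: A → 1, B → -4, C → 2; maximin = 2.
Column maxima: E → 5, W → 4; minimax = 4.
2 ≠ 4, so no pure-strategy equilibrium exists.

No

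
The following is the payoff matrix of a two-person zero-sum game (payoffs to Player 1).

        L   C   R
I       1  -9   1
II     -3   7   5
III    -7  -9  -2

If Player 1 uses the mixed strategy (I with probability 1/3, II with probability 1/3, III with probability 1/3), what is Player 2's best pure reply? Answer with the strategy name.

C

If Player 2 plays L, Player 1's expected payoff is (1/3)·1 + (1/3)·(-3) + (1/3)·(-7) = -3.
If Player 2 plays C, Player 1's expected payoff is (1/3)·(-9) + (1/3)·7 + (1/3)·(-9) = -11/3.
If Player 2 plays R, Player 1's expected payoff is (1/3)·1 + (1/3)·5 + (1/3)·(-2) = 4/3.
Player 2 minimizes Player 1's payoff; the smallest is -11/3, so the best response is C.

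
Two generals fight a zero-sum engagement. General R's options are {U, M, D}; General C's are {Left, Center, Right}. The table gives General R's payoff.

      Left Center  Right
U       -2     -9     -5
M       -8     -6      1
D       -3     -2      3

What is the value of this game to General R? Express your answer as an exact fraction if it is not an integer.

Row minima: U → -9, M → -8, D → -3; maximin = -3.
Column maxima: Left → -2, Center → -2, Right → 3; minimax = -2.
-3 ≠ -2, so there is no saddle point; optimal play is mixed.
M is strictly dominated by D, so General R never plays it.
Right is strictly dominated by Center (it gives General R strictly more in every row), so General C never plays it.
On the remaining 2×2 (U, D vs Left, Center):
Let General R play U with probability p. Expected payoff against Left: (-2)p + (-3)(1−p) = p − 3; against Center: (-9)p + (-2)(1−p) = −7p − 2.
Setting these equal: p − 3 = −7p − 2 ⇒ 8p = 1 ⇒ p = 1/8, and the value is (1)·(1/8) − 3 = -23/8.
For General C: with q = P(Left), equating U's and D's payoffs gives 7q − 9 = −q − 2 ⇒ q = 7/8.

-23/8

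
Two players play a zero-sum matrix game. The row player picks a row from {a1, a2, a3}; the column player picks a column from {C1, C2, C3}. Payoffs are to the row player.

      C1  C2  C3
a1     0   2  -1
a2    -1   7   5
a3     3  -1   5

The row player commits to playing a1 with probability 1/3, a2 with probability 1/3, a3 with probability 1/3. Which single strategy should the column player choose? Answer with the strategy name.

C1

If the column player plays C1, the row player's expected payoff is (1/3)·0 + (1/3)·(-1) + (1/3)·3 = 2/3.
If the column player plays C2, the row player's expected payoff is (1/3)·2 + (1/3)·7 + (1/3)·(-1) = 8/3.
If the column player plays C3, the row player's expected payoff is (1/3)·(-1) + (1/3)·5 + (1/3)·5 = 3.
The column player minimizes the row player's payoff; the smallest is 2/3, so the best response is C1.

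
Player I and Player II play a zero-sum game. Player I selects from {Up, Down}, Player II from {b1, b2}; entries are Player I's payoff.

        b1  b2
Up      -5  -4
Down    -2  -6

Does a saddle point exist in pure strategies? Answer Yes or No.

Row minima: Up → -5, Down → -6; maximin = -5.
Column maxima: b1 → -2, b2 → -4; minimax = -4.
-5 ≠ -4, so no pure-strategy equilibrium exists.

No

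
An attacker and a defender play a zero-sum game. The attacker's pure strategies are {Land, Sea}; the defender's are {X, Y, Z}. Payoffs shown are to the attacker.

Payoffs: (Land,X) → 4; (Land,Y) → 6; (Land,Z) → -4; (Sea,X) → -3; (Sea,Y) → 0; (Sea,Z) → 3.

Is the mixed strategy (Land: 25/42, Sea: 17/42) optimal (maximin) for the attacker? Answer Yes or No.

Against X this mix gives (25/42)·4 + (17/42)·(-3) = 7/6.
Against Y this mix gives (25/42)·6 + (17/42)·0 = 25/7.
Against Z this mix gives (25/42)·(-4) + (17/42)·3 = -7/6.
The defender will play Z, holding the attacker to -7/6. Shifting weight toward the row that does better against Z would raise this floor (the equalizing mix achieves 0 against both Z and X), so the proposed strategy is not optimal.

No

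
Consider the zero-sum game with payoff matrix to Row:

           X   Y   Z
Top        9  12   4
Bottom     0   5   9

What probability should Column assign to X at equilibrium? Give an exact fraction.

5/14

Row minima: Top → 4, Bottom → 0; maximin = 4.
Column maxima: X → 9, Y → 12, Z → 9; minimax = 9.
4 ≠ 9, so there is no saddle point; optimal play is mixed.
Y is strictly dominated by X (it gives Row strictly more in every row), so Column never plays it.
On the remaining 2×2 (Top, Bottom vs X, Z):
Let Row play Top with probability p. Expected payoff against X: 9p + 0(1−p) = 9p; against Z: 4p + 9(1−p) = −5p + 9.
Setting these equal: 9p = −5p + 9 ⇒ 14p = 9 ⇒ p = 9/14, and the value is (9)·(9/14) = 81/14.
For Column: with q = P(X), equating Top's and Bottom's payoffs gives 5q + 4 = −9q + 9 ⇒ q = 5/14.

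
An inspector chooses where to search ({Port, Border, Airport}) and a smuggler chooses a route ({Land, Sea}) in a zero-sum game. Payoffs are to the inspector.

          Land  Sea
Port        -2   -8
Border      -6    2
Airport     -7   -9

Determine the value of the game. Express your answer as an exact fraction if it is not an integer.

-26/7

Row minima: Port → -8, Border → -6, Airport → -9; maximin = -6.
Column maxima: Land → -2, Sea → 2; minimax = -2.
-6 ≠ -2, so there is no saddle point; optimal play is mixed.
Airport is strictly dominated by Port, so the inspector never plays it.
On the remaining 2×2 (Port, Border vs Land, Sea):
Let the inspector play Port with probability p. Expected payoff against Land: (-2)p + (-6)(1−p) = 4p − 6; against Sea: (-8)p + 2(1−p) = −10p + 2.
Setting these equal: 4p − 6 = −10p + 2 ⇒ 14p = 8 ⇒ p = 4/7, and the value is (4)·(4/7) − 6 = -26/7.
For the smuggler: with q = P(Land), equating Port's and Border's payoffs gives 6q − 8 = −8q + 2 ⇒ q = 5/7.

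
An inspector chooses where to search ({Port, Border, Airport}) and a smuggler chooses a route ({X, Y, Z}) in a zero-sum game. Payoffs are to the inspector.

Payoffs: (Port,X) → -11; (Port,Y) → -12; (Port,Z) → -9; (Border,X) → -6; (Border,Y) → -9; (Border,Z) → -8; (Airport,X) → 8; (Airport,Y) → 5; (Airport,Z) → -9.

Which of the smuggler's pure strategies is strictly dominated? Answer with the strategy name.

X

Y holds the inspector's payoff strictly below X in every row: -12 < -11, -9 < -6, 5 < 8.
So X is strictly dominated for the smuggler.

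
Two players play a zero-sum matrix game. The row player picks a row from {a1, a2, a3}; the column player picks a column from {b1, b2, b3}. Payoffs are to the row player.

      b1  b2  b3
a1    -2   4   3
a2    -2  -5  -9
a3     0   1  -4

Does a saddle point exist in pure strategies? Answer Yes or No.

Row minima: a1 → -2, a2 → -9, a3 → -4; maximin = -2.
Column maxima: b1 → 0, b2 → 4, b3 → 3; minimax = 0.
-2 ≠ 0, so no pure-strategy equilibrium exists.

No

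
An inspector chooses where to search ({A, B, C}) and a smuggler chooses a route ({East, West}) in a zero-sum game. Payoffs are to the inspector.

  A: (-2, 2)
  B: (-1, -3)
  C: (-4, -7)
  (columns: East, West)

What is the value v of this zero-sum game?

-4/3

Row minima: A → -2, B → -3, C → -7; maximin = -2.
Column maxima: East → -1, West → 2; minimax = -1.
-2 ≠ -1, so there is no saddle point; optimal play is mixed.
C is strictly dominated by A, so the inspector never plays it.
On the remaining 2×2 (A, B vs East, West):
Let the inspector play A with probability p. Expected payoff against East: (-2)p + (-1)(1−p) = −p − 1; against West: 2p + (-3)(1−p) = 5p − 3.
Setting these equal: −p − 1 = 5p − 3 ⇒ −6p = -2 ⇒ p = 1/3, and the value is (-1)·(1/3) − 1 = -4/3.
For the smuggler: with q = P(East), equating A's and B's payoffs gives −4q + 2 = 2q − 3 ⇒ q = 5/6.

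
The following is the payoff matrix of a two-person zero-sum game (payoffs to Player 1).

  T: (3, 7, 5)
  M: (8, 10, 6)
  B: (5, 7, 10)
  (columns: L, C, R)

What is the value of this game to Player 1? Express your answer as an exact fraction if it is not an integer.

50/7

Row minima: T → 3, M → 6, B → 5; maximin = 6.
Column maxima: L → 8, C → 10, R → 10; minimax = 8.
6 ≠ 8, so there is no saddle point; optimal play is mixed.
T is strictly dominated by M, so Player 1 never plays it.
C is strictly dominated by L (it gives Player 1 strictly more in every row), so Player 2 never plays it.
On the remaining 2×2 (M, B vs L, R):
Let Player 1 play M with probability p. Expected payoff against L: 8p + 5(1−p) = 3p + 5; against R: 6p + 10(1−p) = −4p + 10.
Setting these equal: 3p + 5 = −4p + 10 ⇒ 7p = 5 ⇒ p = 5/7, and the value is (3)·(5/7) + 5 = 50/7.
For Player 2: with q = P(L), equating M's and B's payoffs gives 2q + 6 = −5q + 10 ⇒ q = 4/7.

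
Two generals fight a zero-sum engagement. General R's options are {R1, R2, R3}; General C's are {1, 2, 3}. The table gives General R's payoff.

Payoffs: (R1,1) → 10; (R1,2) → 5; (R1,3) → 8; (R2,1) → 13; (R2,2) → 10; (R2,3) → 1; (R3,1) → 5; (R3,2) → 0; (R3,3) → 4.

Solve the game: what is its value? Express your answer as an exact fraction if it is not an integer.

25/4

Row minima: R1 → 5, R2 → 1, R3 → 0; maximin = 5.
Column maxima: 1 → 13, 2 → 10, 3 → 8; minimax = 8.
5 ≠ 8, so there is no saddle point; optimal play is mixed.
R3 is strictly dominated by R1, so General R never plays it.
1 is strictly dominated by 2 (it gives General R strictly more in every row), so General C never plays it.
On the remaining 2×2 (R1, R2 vs 2, 3):
Let General R play R1 with probability p. Expected payoff against 2: 5p + 10(1−p) = −5p + 10; against 3: 8p + 1(1−p) = 7p + 1.
Setting these equal: −5p + 10 = 7p + 1 ⇒ −12p = -9 ⇒ p = 3/4, and the value is (-5)·(3/4) + 10 = 25/4.
For General C: with q = P(2), equating R1's and R2's payoffs gives −3q + 8 = 9q + 1 ⇒ q = 7/12.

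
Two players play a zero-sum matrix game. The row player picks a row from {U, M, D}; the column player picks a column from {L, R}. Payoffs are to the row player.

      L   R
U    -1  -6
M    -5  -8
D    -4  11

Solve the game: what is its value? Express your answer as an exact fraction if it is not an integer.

Row minima: U → -6, M → -8, D → -4; maximin = -4.
Column maxima: L → -1, R → 11; minimax = -1.
-4 ≠ -1, so there is no saddle point; optimal play is mixed.
M is strictly dominated by U, so the row player never plays it.
On the remaining 2×2 (U, D vs L, R):
Let the row player play U with probability p. Expected payoff against L: (-1)p + (-4)(1−p) = 3p − 4; against R: (-6)p + 11(1−p) = −17p + 11.
Setting these equal: 3p − 4 = −17p + 11 ⇒ 20p = 15 ⇒ p = 3/4, and the value is (3)·(3/4) − 4 = -7/4.
For the column player: with q = P(L), equating U's and D's payoffs gives 5q − 6 = −15q + 11 ⇒ q = 17/20.

-7/4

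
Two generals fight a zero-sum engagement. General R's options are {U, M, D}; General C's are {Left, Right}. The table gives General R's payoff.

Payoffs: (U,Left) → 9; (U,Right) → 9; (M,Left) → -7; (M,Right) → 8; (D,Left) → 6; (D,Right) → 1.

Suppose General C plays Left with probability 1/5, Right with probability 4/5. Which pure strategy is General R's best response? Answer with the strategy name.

Expected payoff of U: (1/5)·9 + (4/5)·9 = 9.
Expected payoff of M: (1/5)·(-7) + (4/5)·8 = 5.
Expected payoff of D: (1/5)·6 + (4/5)·1 = 2.
The largest is 9, so General R's best response is U.

U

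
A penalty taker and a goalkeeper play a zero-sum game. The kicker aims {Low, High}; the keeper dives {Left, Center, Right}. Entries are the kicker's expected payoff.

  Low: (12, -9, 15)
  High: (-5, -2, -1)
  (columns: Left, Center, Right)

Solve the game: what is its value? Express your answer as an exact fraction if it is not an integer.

Row minima: Low → -9, High → -5; maximin = -5.
Column maxima: Left → 12, Center → -2, Right → 15; minimax = -2.
-5 ≠ -2, so there is no saddle point; optimal play is mixed.
Right is strictly dominated by Left (it gives the kicker strictly more in every row), so the keeper never plays it.
On the remaining 2×2 (Low, High vs Left, Center):
Let the kicker play Low with probability p. Expected payoff against Left: 12p + (-5)(1−p) = 17p − 5; against Center: (-9)p + (-2)(1−p) = −7p − 2.
Setting these equal: 17p − 5 = −7p − 2 ⇒ 24p = 3 ⇒ p = 1/8, and the value is (17)·(1/8) − 5 = -23/8.
For the keeper: with q = P(Left), equating Low's and High's payoffs gives 21q − 9 = −3q − 2 ⇒ q = 7/24.

-23/8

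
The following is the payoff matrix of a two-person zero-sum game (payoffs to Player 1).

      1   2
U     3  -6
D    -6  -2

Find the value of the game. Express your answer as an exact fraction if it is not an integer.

Row minima: U → -6, D → -6; maximin = -6.
Column maxima: 1 → 3, 2 → -2; minimax = -2.
-6 ≠ -2, so there is no saddle point; optimal play is mixed.
Let Player 1 play U with probability p. Expected payoff against 1: 3p + (-6)(1−p) = 9p − 6; against 2: (-6)p + (-2)(1−p) = −4p − 2.
Setting these equal: 9p − 6 = −4p − 2 ⇒ 13p = 4 ⇒ p = 4/13, and the value is (9)·(4/13) − 6 = -42/13.
For Player 2: with q = P(1), equating U's and D's payoffs gives 9q − 6 = −4q − 2 ⇒ q = 4/13.

-42/13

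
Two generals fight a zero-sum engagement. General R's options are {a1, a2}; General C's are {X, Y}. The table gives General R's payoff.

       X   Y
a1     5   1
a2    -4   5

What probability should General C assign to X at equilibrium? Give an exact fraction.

Row minima: a1 → 1, a2 → -4; maximin = 1.
Column maxima: X → 5, Y → 5; minimax = 5.
1 ≠ 5, so there is no saddle point; optimal play is mixed.
Let General R play a1 with probability p. Expected payoff against X: 5p + (-4)(1−p) = 9p − 4; against Y: 1p + 5(1−p) = −4p + 5.
Setting these equal: 9p − 4 = −4p + 5 ⇒ 13p = 9 ⇒ p = 9/13, and the value is (9)·(9/13) − 4 = 29/13.
For General C: with q = P(X), equating a1's and a2's payoffs gives 4q + 1 = −9q + 5 ⇒ q = 4/13.

4/13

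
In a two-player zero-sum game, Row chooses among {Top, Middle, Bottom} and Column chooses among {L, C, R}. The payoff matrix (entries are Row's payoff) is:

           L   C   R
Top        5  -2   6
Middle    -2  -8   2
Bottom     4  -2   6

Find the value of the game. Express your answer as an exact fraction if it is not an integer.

-2

Row minima: Top → -2, Middle → -8, Bottom → -2; maximin = -2.
Column maxima: L → 5, C → -2, R → 6; minimax = -2.
Since maximin = minimax = -2, there is a saddle point and the value is -2.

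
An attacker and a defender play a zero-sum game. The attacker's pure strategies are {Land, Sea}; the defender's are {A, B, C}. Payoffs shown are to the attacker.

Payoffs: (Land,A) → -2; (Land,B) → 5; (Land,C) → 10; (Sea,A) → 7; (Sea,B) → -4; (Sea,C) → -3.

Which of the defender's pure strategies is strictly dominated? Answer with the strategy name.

B holds the attacker's payoff strictly below C in every row: 5 < 10, -4 < -3.
So C is strictly dominated for the defender.

C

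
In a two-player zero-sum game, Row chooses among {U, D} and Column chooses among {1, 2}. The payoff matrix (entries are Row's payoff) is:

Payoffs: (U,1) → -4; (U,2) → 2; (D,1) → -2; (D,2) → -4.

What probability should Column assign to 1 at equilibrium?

Row minima: U → -4, D → -4; maximin = -4.
Column maxima: 1 → -2, 2 → 2; minimax = -2.
-4 ≠ -2, so there is no saddle point; optimal play is mixed.
Let Row play U with probability p. Expected payoff against 1: (-4)p + (-2)(1−p) = −2p − 2; against 2: 2p + (-4)(1−p) = 6p − 4.
Setting these equal: −2p − 2 = 6p − 4 ⇒ −8p = -2 ⇒ p = 1/4, and the value is (-2)·(1/4) − 2 = -5/2.
For Column: with q = P(1), equating U's and D's payoffs gives −6q + 2 = 2q − 4 ⇒ q = 3/4.

3/4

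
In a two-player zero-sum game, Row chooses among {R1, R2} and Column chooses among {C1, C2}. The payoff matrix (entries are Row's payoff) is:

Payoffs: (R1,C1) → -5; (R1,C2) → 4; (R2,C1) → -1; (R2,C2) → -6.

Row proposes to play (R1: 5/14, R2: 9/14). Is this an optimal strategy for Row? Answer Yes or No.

Yes

Against C1 this mix gives (5/14)·(-5) + (9/14)·(-1) = -17/7.
Against C2 this mix gives (5/14)·4 + (9/14)·(-6) = -17/7.
All of Column's active replies (C1, C2) yield -17/7, and no column does worse for Row. The mix makes Column indifferent and guarantees -17/7, so it is optimal.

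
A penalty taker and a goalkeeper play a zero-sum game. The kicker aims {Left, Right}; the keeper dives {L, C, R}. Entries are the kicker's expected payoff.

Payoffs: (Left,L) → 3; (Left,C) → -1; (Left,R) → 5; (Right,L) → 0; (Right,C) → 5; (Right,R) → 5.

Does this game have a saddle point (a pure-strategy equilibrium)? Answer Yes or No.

Row minima: Left → -1, Right → 0; maximin = 0.
Column maxima: L → 3, C → 5, R → 5; minimax = 3.
0 ≠ 3, so no pure-strategy equilibrium exists.

No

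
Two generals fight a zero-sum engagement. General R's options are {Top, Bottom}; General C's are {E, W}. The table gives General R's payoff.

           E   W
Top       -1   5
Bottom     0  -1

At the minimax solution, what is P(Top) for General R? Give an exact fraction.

Row minima: Top → -1, Bottom → -1; maximin = -1.
Column maxima: E → 0, W → 5; minimax = 0.
-1 ≠ 0, so there is no saddle point; optimal play is mixed.
Let General R play Top with probability p. Expected payoff against E: (-1)p + 0(1−p) = −p; against W: 5p + (-1)(1−p) = 6p − 1.
Setting these equal: −p = 6p − 1 ⇒ −7p = -1 ⇒ p = 1/7, and the value is (-1)·(1/7) = -1/7.
For General C: with q = P(E), equating Top's and Bottom's payoffs gives −6q + 5 = q − 1 ⇒ q = 6/7.

1/7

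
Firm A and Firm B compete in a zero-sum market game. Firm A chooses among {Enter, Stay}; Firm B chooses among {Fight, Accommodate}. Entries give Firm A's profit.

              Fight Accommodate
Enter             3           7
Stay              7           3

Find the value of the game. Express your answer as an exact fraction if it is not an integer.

Row minima: Enter → 3, Stay → 3; maximin = 3.
Column maxima: Fight → 7, Accommodate → 7; minimax = 7.
3 ≠ 7, so there is no saddle point; optimal play is mixed.
Let Firm A play Enter with probability p. Expected payoff against Fight: 3p + 7(1−p) = −4p + 7; against Accommodate: 7p + 3(1−p) = 4p + 3.
Setting these equal: −4p + 7 = 4p + 3 ⇒ −8p = -4 ⇒ p = 1/2, and the value is (-4)·(1/2) + 7 = 5.
For Firm B: with q = P(Fight), equating Enter's and Stay's payoffs gives −4q + 7 = 4q + 3 ⇒ q = 1/2.

5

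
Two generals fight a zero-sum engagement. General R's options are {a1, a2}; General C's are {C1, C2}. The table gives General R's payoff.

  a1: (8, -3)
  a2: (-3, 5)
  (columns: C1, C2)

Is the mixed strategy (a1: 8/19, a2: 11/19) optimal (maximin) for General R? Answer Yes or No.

Against C1 this mix gives (8/19)·8 + (11/19)·(-3) = 31/19.
Against C2 this mix gives (8/19)·(-3) + (11/19)·5 = 31/19.
All of General C's active replies (C1, C2) yield 31/19, and no column does worse for General R. The mix makes General C indifferent and guarantees 31/19, so it is optimal.

Yes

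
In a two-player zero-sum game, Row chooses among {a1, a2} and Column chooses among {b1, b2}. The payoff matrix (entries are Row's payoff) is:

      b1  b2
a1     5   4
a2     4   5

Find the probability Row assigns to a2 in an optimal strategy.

1/2

Row minima: a1 → 4, a2 → 4; maximin = 4.
Column maxima: b1 → 5, b2 → 5; minimax = 5.
4 ≠ 5, so there is no saddle point; optimal play is mixed.
Let Row play a1 with probability p. Expected payoff against b1: 5p + 4(1−p) = p + 4; against b2: 4p + 5(1−p) = −p + 5.
Setting these equal: p + 4 = −p + 5 ⇒ 2p = 1 ⇒ p = 1/2, and the value is (1)·(1/2) + 4 = 9/2.
For Column: with q = P(b1), equating a1's and a2's payoffs gives q + 4 = −q + 5 ⇒ q = 1/2.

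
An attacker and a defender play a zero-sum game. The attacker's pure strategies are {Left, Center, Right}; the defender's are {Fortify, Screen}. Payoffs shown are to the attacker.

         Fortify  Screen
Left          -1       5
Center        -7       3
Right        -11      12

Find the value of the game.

-1

Row minima: Left → -1, Center → -7, Right → -11; maximin = -1.
Column maxima: Fortify → -1, Screen → 12; minimax = -1.
Since maximin = minimax = -1, there is a saddle point and the value is -1.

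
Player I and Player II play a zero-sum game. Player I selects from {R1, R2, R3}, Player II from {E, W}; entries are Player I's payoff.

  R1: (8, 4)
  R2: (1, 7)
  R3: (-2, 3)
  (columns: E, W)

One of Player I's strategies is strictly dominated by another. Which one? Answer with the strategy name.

R1 gives a strictly higher payoff than R3 against every column: 8 > -2, 4 > 3.
So R3 is strictly dominated and Player I never plays it.

R3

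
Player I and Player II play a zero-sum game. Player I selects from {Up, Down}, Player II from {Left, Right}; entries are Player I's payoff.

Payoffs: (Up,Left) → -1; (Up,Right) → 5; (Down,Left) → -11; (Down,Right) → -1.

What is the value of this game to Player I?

Row minima: Up → -1, Down → -11; maximin = -1.
Column maxima: Left → -1, Right → 5; minimax = -1.
Since maximin = minimax = -1, there is a saddle point and the value is -1.

-1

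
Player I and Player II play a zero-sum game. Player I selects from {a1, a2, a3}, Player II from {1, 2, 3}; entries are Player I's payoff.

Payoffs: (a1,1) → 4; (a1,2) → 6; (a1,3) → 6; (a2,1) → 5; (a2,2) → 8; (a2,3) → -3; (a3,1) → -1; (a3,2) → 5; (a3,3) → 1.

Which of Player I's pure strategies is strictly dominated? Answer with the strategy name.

a3

a1 gives a strictly higher payoff than a3 against every column: 4 > -1, 6 > 5, 6 > 1.
So a3 is strictly dominated and Player I never plays it.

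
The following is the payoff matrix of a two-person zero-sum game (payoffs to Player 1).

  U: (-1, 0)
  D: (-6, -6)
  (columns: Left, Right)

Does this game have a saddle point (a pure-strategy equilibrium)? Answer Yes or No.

Yes

Row minima: U → -1, D → -6; maximin = -1.
Column maxima: Left → -1, Right → 0; minimax = -1.
maximin = minimax = -1, so a saddle point exists.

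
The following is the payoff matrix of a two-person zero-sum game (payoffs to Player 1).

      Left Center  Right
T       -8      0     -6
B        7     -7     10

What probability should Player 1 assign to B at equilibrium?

Row minima: T → -8, B → -7; maximin = -7.
Column maxima: Left → 7, Center → 0, Right → 10; minimax = 0.
-7 ≠ 0, so there is no saddle point; optimal play is mixed.
Right is strictly dominated by Left (it gives Player 1 strictly more in every row), so Player 2 never plays it.
On the remaining 2×2 (T, B vs Left, Center):
Let Player 1 play T with probability p. Expected payoff against Left: (-8)p + 7(1−p) = −15p + 7; against Center: 0p + (-7)(1−p) = 7p − 7.
Setting these equal: −15p + 7 = 7p − 7 ⇒ −22p = -14 ⇒ p = 7/11, and the value is (-15)·(7/11) + 7 = -28/11.
For Player 2: with q = P(Left), equating T's and B's payoffs gives −8q = 14q − 7 ⇒ q = 7/22.

4/11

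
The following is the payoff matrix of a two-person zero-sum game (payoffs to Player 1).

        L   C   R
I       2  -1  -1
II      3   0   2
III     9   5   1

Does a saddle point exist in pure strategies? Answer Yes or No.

No

Row minima: I → -1, II → 0, III → 1; maximin = 1.
Column maxima: L → 9, C → 5, R → 2; minimax = 2.
1 ≠ 2, so no pure-strategy equilibrium exists.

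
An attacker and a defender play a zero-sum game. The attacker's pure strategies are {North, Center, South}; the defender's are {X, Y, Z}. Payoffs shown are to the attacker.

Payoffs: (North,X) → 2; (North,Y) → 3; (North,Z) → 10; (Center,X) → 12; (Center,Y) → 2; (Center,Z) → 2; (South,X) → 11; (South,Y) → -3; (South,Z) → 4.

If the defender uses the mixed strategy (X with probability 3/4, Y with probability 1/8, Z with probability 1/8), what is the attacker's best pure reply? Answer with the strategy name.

Center

Expected payoff of North: (3/4)·2 + (1/8)·3 + (1/8)·10 = 25/8.
Expected payoff of Center: (3/4)·12 + (1/8)·2 + (1/8)·2 = 19/2.
Expected payoff of South: (3/4)·11 + (1/8)·(-3) + (1/8)·4 = 67/8.
The largest is 19/2, so the attacker's best response is Center.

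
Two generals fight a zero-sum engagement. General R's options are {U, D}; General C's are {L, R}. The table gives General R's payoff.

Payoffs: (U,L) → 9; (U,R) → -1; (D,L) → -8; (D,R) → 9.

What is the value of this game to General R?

Row minima: U → -1, D → -8; maximin = -1.
Column maxima: L → 9, R → 9; minimax = 9.
-1 ≠ 9, so there is no saddle point; optimal play is mixed.
Let General R play U with probability p. Expected payoff against L: 9p + (-8)(1−p) = 17p − 8; against R: (-1)p + 9(1−p) = −10p + 9.
Setting these equal: 17p − 8 = −10p + 9 ⇒ 27p = 17 ⇒ p = 17/27, and the value is (17)·(17/27) − 8 = 73/27.
For General C: with q = P(L), equating U's and D's payoffs gives 10q − 1 = −17q + 9 ⇒ q = 10/27.

73/27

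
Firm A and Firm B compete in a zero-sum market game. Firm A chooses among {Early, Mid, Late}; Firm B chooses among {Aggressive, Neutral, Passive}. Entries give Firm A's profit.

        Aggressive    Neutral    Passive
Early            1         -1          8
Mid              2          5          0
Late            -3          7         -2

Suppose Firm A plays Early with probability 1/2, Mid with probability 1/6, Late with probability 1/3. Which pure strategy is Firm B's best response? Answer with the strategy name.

If Firm B plays Aggressive, Firm A's expected payoff is (1/2)·1 + (1/6)·2 + (1/3)·(-3) = -1/6.
If Firm B plays Neutral, Firm A's expected payoff is (1/2)·(-1) + (1/6)·5 + (1/3)·7 = 8/3.
If Firm B plays Passive, Firm A's expected payoff is (1/2)·8 + (1/6)·0 + (1/3)·(-2) = 10/3.
Firm B minimizes Firm A's payoff; the smallest is -1/6, so the best response is Aggressive.

Aggressive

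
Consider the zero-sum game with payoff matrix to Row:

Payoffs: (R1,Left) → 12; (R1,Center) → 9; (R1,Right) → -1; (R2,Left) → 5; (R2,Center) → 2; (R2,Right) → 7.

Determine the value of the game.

13/3

Row minima: R1 → -1, R2 → 2; maximin = 2.
Column maxima: Left → 12, Center → 9, Right → 7; minimax = 7.
2 ≠ 7, so there is no saddle point; optimal play is mixed.
Left is strictly dominated by Center (it gives Row strictly more in every row), so Column never plays it.
On the remaining 2×2 (R1, R2 vs Center, Right):
Let Row play R1 with probability p. Expected payoff against Center: 9p + 2(1−p) = 7p + 2; against Right: (-1)p + 7(1−p) = −8p + 7.
Setting these equal: 7p + 2 = −8p + 7 ⇒ 15p = 5 ⇒ p = 1/3, and the value is (7)·(1/3) + 2 = 13/3.
For Column: with q = P(Center), equating R1's and R2's payoffs gives 10q − 1 = −5q + 7 ⇒ q = 8/15.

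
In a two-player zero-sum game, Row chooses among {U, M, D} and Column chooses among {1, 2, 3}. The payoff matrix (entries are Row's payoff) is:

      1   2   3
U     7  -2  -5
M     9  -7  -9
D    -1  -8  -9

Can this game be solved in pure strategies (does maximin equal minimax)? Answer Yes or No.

Row minima: U → -5, M → -9, D → -9; maximin = -5.
Column maxima: 1 → 9, 2 → -2, 3 → -5; minimax = -5.
maximin = minimax = -5, so a saddle point exists.

Yes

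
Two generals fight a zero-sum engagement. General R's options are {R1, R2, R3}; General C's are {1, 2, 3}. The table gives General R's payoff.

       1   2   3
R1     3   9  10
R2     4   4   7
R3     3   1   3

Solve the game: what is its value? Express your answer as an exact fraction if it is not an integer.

Row minima: R1 → 3, R2 → 4, R3 → 1; maximin = 4.
Column maxima: 1 → 4, 2 → 9, 3 → 10; minimax = 4.
Since maximin = minimax = 4, there is a saddle point and the value is 4.

4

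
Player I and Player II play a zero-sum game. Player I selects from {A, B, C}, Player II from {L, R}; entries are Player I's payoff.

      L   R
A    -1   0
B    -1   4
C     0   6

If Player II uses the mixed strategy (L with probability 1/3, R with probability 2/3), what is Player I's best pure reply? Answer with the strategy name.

Expected payoff of A: (1/3)·(-1) + (2/3)·0 = -1/3.
Expected payoff of B: (1/3)·(-1) + (2/3)·4 = 7/3.
Expected payoff of C: (1/3)·0 + (2/3)·6 = 4.
The largest is 4, so Player I's best response is C.

C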